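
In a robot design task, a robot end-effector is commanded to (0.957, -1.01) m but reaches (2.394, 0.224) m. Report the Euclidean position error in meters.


dx = 2.394 - (0.957) = 1.4370, dy = 0.224 - (-1.01) = 1.2340
err = sqrt(2.064969 + 1.522756) = 1.8941

1.8941 m


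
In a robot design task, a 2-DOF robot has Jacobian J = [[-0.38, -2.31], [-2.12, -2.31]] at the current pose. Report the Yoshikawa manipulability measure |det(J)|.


det(J) = -0.38*-2.31 - (-2.31)*(-2.12) = -4.0194
|det(J)| = 4.0194

4.0194


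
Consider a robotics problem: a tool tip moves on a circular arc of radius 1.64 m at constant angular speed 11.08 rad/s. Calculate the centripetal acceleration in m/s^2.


a_c = omega^2 * r = 11.08^2 * 1.64 = 201.3369

201.3369 m/s^2


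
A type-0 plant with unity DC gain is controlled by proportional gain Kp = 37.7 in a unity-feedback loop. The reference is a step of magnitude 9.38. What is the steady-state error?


e_ss = R/(1 + Kp) = 9.38/(1 + 37.7) = 9.38/38.7000 = 0.2424

0.2424


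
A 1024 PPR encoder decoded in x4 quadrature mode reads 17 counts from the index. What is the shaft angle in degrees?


angle = counts * 360 / (PPR*4) = 17 * 360 / 4096 = 1.4941

1.4941 degrees


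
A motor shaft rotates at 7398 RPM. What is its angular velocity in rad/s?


omega = 7398 * 2*pi/60 = 774.7167

774.7167 rad/s


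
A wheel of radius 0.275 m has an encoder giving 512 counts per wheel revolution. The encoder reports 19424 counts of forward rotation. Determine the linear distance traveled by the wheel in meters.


revs = 19424/512 = 37.937500
d = revs * 2*pi*r = 37.937500 * 2*pi*0.275 = 65.5513

65.5513 m


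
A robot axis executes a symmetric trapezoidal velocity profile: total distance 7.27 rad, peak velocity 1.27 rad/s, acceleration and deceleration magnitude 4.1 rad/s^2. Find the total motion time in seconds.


t_acc = v/a = 1.27/4.1 = 0.309756 s
d_acc = v^2/(2a) = 0.196695 rad (each ramp)
d_cruise = 7.27 - 2*0.196695 = 6.876610 rad
t_cruise = 6.876610/1.27 = 5.414654 s
t_total = 2*0.309756 + 5.414654 = 6.0342

6.0342 s


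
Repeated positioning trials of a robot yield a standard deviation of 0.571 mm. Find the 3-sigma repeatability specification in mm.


repeatability = 3*sigma = 3*0.571 = 1.7130

1.7130 mm


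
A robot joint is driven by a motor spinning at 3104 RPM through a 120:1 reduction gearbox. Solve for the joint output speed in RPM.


omega_joint = omega_motor / N = 3104 / 120 = 25.8667

25.8667 RPM


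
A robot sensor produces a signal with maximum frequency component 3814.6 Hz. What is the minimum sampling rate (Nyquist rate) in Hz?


f_s,min = 2*f_max = 2*3814.6 = 7629.2000

7629.2000 Hz


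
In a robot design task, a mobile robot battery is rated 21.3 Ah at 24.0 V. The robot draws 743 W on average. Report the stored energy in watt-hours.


E = capacity * V = 21.3*24.0 = 511.2000

511.2000 Wh


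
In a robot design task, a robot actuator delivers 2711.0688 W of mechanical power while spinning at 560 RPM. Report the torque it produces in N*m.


omega = 560 * 2*pi/60 = 58.643063 rad/s
tau = P / omega = 2711.0688 / 58.643063 = 46.2300

46.2300 N*m


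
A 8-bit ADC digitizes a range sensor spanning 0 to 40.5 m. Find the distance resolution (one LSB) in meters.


res = range / 2^n = 40.5/2^8 = 40.5/256 = 0.1582

0.1582 m


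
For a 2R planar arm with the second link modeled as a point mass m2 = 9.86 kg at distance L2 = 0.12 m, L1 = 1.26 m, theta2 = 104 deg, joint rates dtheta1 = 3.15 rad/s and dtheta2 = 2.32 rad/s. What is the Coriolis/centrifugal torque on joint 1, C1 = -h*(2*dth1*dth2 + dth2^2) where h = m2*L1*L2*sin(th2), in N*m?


h = m2*L1*L2*sin(th2) = 9.86*1.26*0.12*sin(104 deg) = 1.446548
C1 = -h*(2*3.15*2.32 + 2.32^2) = -1.446548*19.9984 = -28.9286

-28.9286 N*m


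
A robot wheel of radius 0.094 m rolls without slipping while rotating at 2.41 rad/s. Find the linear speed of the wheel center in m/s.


v = omega * r = 2.41 * 0.094 = 0.2265

0.2265 m/s


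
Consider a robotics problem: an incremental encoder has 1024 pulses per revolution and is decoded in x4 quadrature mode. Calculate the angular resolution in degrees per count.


resolution = 360 / (PPR * 4) = 360 / 4096 = 0.0879

0.0879 degrees


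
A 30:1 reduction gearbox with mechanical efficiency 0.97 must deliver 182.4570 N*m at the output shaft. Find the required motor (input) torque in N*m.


tau_in = tau_out / (N * eta) = 182.4570 / (30 * 0.97) = 6.2700

6.2700 N*m


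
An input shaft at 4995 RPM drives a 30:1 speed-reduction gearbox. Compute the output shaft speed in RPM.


omega_out = omega_in / N = 4995 / 30 = 166.5000

166.5000 RPM


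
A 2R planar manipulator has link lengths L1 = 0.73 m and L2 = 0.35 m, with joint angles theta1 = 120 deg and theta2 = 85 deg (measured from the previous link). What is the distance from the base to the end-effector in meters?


x = L1*cos(th1) + L2*cos(th1+th2) = -0.682208
y = L1*sin(th1) + L2*sin(th1+th2) = 0.484282
d = sqrt(x^2 + y^2) = sqrt(0.465408 + 0.234529) = 0.8366

0.8366 m


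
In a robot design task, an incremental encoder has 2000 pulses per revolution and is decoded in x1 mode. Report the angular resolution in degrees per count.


resolution = 360 / (PPR * 1) = 360 / 2000 = 0.1800

0.1800 degrees


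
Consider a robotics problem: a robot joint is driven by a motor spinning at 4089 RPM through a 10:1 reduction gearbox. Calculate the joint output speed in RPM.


omega_joint = omega_motor / N = 4089 / 10 = 408.9000

408.9000 RPM


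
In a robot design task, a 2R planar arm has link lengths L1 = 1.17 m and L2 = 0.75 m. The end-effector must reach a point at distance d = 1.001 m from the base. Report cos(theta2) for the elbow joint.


cos(th2) = (d^2 - L1^2 - L2^2)/(2*L1*L2) = (1.001^2 - 1.17^2 - 0.75^2)/(2*1.17*0.75) = -0.5296

-0.5296


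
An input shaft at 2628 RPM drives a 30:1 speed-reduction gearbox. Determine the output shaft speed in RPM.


omega_out = omega_in / N = 2628 / 30 = 87.6000

87.6000 RPM


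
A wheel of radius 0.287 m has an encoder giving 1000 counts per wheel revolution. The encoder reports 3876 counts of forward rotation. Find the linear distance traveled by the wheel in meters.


revs = 3876/1000 = 3.876000
d = revs * 2*pi*r = 3.876000 * 2*pi*0.287 = 6.9895

6.9895 m


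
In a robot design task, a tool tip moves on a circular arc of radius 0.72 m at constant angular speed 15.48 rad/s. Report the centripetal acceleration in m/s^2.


a_c = omega^2 * r = 15.48^2 * 0.72 = 172.5339

172.5339 m/s^2


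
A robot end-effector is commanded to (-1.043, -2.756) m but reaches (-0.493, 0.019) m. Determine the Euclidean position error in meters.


dx = -0.493 - (-1.043) = 0.5500, dy = 0.019 - (-2.756) = 2.7750
err = sqrt(0.302500 + 7.700625) = 2.8290

2.8290 m


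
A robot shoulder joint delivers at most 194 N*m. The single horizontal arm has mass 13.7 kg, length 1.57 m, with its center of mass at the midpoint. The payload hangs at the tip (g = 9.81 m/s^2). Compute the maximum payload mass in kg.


tau_arm = m_arm*g*(L/2) = 13.7*9.81*1.57/2 = 105.5016 N*m
tau_payload = tau_max - tau_arm = 194 - 105.5016 = 88.4984
m_payload = tau_payload / (g*L) = 88.4984 / (9.81*1.57) = 5.7460

5.7460 kg


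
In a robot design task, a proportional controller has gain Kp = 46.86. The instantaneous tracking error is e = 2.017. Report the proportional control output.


u_P = Kp * e = 46.86 * 2.017 = 94.5166

94.5166


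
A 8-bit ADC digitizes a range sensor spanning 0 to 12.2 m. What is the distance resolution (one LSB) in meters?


res = range / 2^n = 12.2/2^8 = 12.2/256 = 0.0477

0.0477 m


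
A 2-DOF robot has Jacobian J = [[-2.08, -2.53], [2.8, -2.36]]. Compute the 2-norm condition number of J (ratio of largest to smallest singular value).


JJ^T eigenvalues: trace(JJ^T) = 24.1369, det(JJ^T) = det(J)^2 = 143.82725184
s_max^2 = (24.1369 + sqrt(7.28093425))/2 = 13.41761032
s_min^2 = (24.1369 - sqrt(7.28093425))/2 = 10.71928968
kappa = s_max/s_min = sqrt(13.41761032/10.71928968) = 1.1188

1.1188


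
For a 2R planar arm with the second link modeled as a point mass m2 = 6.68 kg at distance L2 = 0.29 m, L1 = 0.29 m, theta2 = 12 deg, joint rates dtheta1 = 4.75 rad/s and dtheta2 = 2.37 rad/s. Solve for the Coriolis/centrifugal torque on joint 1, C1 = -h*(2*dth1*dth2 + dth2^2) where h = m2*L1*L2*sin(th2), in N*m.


h = m2*L1*L2*sin(th2) = 6.68*0.29*0.29*sin(12 deg) = 0.116802
C1 = -h*(2*4.75*2.37 + 2.37^2) = -0.116802*28.1319 = -3.2859

-3.2859 N*m


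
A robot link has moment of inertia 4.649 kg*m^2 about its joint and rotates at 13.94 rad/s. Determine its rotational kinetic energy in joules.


KE = (1/2)*I*omega^2 = 0.5*4.649*13.94^2 = 451.7052

451.7052 J


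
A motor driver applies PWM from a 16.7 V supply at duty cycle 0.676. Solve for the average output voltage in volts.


V_avg = V_supply * D = 16.7*0.676 = 11.2892

11.2892 V


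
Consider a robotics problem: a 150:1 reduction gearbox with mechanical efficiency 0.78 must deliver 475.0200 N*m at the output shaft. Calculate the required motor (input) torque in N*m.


tau_in = tau_out / (N * eta) = 475.0200 / (150 * 0.78) = 4.0600

4.0600 N*m


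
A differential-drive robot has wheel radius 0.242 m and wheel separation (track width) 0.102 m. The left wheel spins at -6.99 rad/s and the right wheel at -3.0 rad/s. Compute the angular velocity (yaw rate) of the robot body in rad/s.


omega = r*(wR - wL)/L = 0.242*(-3.0 - (-6.99))/0.102 = 9.4665

9.4665 rad/s


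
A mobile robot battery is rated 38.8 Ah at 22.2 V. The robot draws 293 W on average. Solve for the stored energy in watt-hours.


E = capacity * V = 38.8*22.2 = 861.3600

861.3600 Wh


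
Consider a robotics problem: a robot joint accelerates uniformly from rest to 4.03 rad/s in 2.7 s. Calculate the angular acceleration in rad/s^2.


alpha = delta_omega / t = 4.03 / 2.7 = 1.4926

1.4926 rad/s^2


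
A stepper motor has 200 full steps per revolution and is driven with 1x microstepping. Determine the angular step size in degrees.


step = 360/(200*1) = 360/200 = 1.8000

1.8000 degrees


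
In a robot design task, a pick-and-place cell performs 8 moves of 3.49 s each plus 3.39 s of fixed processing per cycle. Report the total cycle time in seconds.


T = 8*3.49 + 3.39 = 31.3100

31.3100 s


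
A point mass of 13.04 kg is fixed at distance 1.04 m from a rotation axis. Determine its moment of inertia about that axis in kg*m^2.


I = m*r^2 = 13.04*1.04^2 = 14.1041

14.1041 kg*m^2


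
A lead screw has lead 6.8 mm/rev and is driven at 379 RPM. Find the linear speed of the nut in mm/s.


v = lead * (RPM/60) = 6.8*379/60 = 42.9533

42.9533 mm/s


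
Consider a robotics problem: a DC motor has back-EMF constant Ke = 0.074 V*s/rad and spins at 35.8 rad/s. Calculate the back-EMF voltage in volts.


V_emf = Ke * omega = 0.074*35.8 = 2.6492

2.6492 V


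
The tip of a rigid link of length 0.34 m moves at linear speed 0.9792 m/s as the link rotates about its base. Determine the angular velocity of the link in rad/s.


omega = v / L = 0.9792 / 0.34 = 2.8800

2.8800 rad/s


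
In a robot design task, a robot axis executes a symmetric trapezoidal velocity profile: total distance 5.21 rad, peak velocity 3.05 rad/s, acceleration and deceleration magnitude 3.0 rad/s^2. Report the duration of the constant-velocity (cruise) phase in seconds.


t_acc = v/a = 1.016667 s, d_acc = v^2/(2a) = 1.550417 rad each
d_cruise = 5.21 - 2*1.550417 = 2.109166 rad
t_cruise = d_cruise/v = 2.109166/3.05 = 0.6915

0.6915 s


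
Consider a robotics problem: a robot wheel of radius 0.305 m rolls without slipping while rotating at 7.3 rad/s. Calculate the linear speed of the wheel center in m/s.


v = omega * r = 7.3 * 0.305 = 2.2265

2.2265 m/s


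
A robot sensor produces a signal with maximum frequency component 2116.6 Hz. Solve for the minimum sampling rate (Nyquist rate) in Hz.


f_s,min = 2*f_max = 2*2116.6 = 4233.2000

4233.2000 Hz


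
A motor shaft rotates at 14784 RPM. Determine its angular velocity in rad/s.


omega = 14784 * 2*pi/60 = 1548.1769

1548.1769 rad/s


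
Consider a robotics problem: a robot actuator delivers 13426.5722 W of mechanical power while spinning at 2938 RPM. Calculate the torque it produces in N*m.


omega = 2938 * 2*pi/60 = 307.666641 rad/s
tau = P / omega = 13426.5722 / 307.666641 = 43.6400

43.6400 N*m


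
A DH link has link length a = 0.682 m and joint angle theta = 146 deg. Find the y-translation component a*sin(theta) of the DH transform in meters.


a*sin(theta) = 0.682*sin(146 deg) = 0.3814

0.3814 m


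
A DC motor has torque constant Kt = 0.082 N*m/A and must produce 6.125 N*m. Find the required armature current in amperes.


I = tau / Kt = 6.125/0.082 = 74.6951

74.6951 A


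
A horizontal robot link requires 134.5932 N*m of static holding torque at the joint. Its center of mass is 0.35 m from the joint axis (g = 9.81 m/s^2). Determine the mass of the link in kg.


m = tau / (g*L) = 134.5932 / (9.81 * 0.35) = 39.2000

39.2000 kg


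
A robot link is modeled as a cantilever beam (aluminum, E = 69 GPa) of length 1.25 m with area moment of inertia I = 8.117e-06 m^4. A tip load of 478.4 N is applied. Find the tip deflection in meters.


delta = F*L^3/(3*E*I) = 478.4*1.25^3/(3*6.900e+10*8.117e-06)
      = 934.375/1680219 = 5.5610e-04

5.5610e-04 m


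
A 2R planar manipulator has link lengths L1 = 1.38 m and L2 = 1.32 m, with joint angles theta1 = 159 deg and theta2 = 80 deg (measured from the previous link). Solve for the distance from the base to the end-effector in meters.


x = L1*cos(th1) + L2*cos(th1+th2) = -1.968191
y = L1*sin(th1) + L2*sin(th1+th2) = -0.636913
d = sqrt(x^2 + y^2) = sqrt(3.873776 + 0.405658) = 2.0687

2.0687 m


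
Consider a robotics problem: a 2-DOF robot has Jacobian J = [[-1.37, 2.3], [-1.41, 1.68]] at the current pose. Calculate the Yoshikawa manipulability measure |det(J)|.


det(J) = -1.37*1.68 - (2.3)*(-1.41) = 0.9414
|det(J)| = 0.9414

0.9414


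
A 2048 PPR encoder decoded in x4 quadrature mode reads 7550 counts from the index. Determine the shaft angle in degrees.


angle = counts * 360 / (PPR*4) = 7550 * 360 / 8192 = 331.7871

331.7871 degrees


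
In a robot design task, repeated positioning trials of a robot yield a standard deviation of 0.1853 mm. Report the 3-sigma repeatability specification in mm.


repeatability = 3*sigma = 3*0.1853 = 0.5559

0.5559 mm


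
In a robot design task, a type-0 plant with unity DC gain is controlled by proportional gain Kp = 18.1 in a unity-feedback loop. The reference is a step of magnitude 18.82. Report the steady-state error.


e_ss = R/(1 + Kp) = 18.82/(1 + 18.1) = 18.82/19.1000 = 0.9853

0.9853


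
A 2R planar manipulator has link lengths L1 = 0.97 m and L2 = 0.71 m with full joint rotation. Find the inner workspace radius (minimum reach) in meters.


r_min = |L1 - L2| = |0.97 - 0.71| = 0.2600

0.2600 m


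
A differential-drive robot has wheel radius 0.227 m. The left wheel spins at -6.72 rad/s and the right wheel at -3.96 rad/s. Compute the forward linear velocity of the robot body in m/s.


v = r*(wR + wL)/2 = 0.227*(-3.96 + -6.72)/2 = -1.2122

-1.2122 m/s


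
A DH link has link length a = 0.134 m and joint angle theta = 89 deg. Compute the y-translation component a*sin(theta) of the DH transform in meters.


a*sin(theta) = 0.134*sin(89 deg) = 0.1340

0.1340 m


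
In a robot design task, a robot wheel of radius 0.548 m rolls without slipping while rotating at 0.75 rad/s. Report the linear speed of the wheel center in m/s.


v = omega * r = 0.75 * 0.548 = 0.4110

0.4110 m/s


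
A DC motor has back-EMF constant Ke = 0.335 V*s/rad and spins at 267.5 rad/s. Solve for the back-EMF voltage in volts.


V_emf = Ke * omega = 0.335*267.5 = 89.6125

89.6125 V


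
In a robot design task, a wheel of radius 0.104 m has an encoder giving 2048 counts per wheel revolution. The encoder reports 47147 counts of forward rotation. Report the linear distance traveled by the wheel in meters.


revs = 47147/2048 = 23.020996
d = revs * 2*pi*r = 23.020996 * 2*pi*0.104 = 15.0431

15.0431 m


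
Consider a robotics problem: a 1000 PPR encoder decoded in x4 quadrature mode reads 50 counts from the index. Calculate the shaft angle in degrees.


angle = counts * 360 / (PPR*4) = 50 * 360 / 4000 = 4.5000

4.5000 degrees


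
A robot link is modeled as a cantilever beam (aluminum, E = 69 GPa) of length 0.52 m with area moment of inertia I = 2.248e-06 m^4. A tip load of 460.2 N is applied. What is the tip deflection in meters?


delta = F*L^3/(3*E*I) = 460.2*0.52^3/(3*6.900e+10*2.248e-06)
      = 64.7078016/465336 = 1.3906e-04

1.3906e-04 m


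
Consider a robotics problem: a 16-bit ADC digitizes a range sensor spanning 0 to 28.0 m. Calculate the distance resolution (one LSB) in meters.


res = range / 2^n = 28.0/2^16 = 28.0/65536 = 4.2725e-04

4.2725e-04 m


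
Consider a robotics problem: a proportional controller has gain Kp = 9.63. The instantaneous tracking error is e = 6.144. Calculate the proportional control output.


u_P = Kp * e = 9.63 * 6.144 = 59.1667

59.1667


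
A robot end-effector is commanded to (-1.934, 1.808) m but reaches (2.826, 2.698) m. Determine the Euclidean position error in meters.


dx = 2.826 - (-1.934) = 4.7600, dy = 2.698 - (1.808) = 0.8900
err = sqrt(22.657600 + 0.792100) = 4.8425

4.8425 m


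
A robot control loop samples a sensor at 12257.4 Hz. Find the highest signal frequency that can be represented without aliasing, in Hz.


f_max = f_s/2 = 12257.4/2 = 6128.7000

6128.7000 Hz


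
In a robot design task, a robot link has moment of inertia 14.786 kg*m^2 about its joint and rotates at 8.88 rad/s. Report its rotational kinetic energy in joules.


KE = (1/2)*I*omega^2 = 0.5*14.786*8.88^2 = 582.9706

582.9706 J


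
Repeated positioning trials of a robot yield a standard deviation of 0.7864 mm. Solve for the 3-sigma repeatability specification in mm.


repeatability = 3*sigma = 3*0.7864 = 2.3592

2.3592 mm


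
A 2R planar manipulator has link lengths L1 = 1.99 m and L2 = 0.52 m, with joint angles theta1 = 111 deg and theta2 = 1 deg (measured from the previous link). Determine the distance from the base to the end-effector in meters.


x = L1*cos(th1) + L2*cos(th1+th2) = -0.907948
y = L1*sin(th1) + L2*sin(th1+th2) = 2.339961
d = sqrt(x^2 + y^2) = sqrt(0.824370 + 5.475417) = 2.5099

2.5099 m


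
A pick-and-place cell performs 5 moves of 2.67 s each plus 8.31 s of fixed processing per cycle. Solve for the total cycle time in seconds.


T = 5*2.67 + 8.31 = 21.6600

21.6600 s


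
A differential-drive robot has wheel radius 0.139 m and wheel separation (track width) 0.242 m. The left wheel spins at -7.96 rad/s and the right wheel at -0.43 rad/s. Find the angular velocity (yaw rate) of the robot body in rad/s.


omega = r*(wR - wL)/L = 0.139*(-0.43 - (-7.96))/0.242 = 4.3251

4.3251 rad/s


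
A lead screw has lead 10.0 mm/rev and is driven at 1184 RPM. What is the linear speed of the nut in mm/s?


v = lead * (RPM/60) = 10.0*1184/60 = 197.3333

197.3333 mm/s


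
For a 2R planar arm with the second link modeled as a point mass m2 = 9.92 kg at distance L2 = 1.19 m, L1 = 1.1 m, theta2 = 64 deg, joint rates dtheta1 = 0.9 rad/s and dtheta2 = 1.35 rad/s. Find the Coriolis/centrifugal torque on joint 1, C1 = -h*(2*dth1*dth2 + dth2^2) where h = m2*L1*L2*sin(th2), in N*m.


h = m2*L1*L2*sin(th2) = 9.92*1.1*1.19*sin(64 deg) = 11.671092
C1 = -h*(2*0.9*1.35 + 1.35^2) = -11.671092*4.2525 = -49.6313

-49.6313 N*m


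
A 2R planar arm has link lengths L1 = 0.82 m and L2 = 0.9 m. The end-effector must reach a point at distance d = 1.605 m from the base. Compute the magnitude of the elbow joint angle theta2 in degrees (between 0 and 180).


cos(th2) = (d^2 - L1^2 - L2^2)/(2*L1*L2) = (1.605^2 - 0.82^2 - 0.9^2)/(2*0.82*0.9) = 0.74093835
th2 = acos(0.74093835) = 42.1886 deg

42.1886 degrees


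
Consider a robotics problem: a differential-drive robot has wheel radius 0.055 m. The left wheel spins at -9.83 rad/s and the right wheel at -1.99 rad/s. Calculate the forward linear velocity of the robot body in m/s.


v = r*(wR + wL)/2 = 0.055*(-1.99 + -9.83)/2 = -0.3251

-0.3251 m/s


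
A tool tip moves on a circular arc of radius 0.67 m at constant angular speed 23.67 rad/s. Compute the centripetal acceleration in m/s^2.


a_c = omega^2 * r = 23.67^2 * 0.67 = 375.3802

375.3802 m/s^2


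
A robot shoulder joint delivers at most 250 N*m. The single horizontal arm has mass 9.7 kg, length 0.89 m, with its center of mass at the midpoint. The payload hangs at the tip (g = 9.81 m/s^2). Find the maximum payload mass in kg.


tau_arm = m_arm*g*(L/2) = 9.7*9.81*0.89/2 = 42.3449 N*m
tau_payload = tau_max - tau_arm = 250 - 42.3449 = 207.6551
m_payload = tau_payload / (g*L) = 207.6551 / (9.81*0.89) = 23.7839

23.7839 kg


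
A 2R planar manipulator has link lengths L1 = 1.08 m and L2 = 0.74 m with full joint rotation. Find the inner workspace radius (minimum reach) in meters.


r_min = |L1 - L2| = |1.08 - 0.74| = 0.3400

0.3400 m


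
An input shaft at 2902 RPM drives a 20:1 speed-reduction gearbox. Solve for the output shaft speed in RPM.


omega_out = omega_in / N = 2902 / 20 = 145.1000

145.1000 RPM


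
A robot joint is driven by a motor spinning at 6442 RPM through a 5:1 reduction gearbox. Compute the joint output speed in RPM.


omega_joint = omega_motor / N = 6442 / 5 = 1288.4000

1288.4000 RPM


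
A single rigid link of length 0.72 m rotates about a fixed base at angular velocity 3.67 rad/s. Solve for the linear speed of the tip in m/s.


v = L*omega = 0.72 * 3.67 = 2.6424

2.6424 m/s


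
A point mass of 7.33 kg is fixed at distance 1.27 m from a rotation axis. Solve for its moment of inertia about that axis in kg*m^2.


I = m*r^2 = 7.33*1.27^2 = 11.8226

11.8226 kg*m^2


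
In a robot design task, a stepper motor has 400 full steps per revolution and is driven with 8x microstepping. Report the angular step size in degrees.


step = 360/(400*8) = 360/3200 = 0.1125

0.1125 degrees


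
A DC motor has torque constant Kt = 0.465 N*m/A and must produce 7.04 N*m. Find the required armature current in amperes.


I = tau / Kt = 7.04/0.465 = 15.1398

15.1398 A


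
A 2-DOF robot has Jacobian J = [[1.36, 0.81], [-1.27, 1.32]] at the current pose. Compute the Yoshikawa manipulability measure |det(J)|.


det(J) = 1.36*1.32 - (0.81)*(-1.27) = 2.8239
|det(J)| = 2.8239

2.8239


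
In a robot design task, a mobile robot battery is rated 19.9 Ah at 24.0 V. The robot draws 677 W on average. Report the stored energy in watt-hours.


E = capacity * V = 19.9*24.0 = 477.6000

477.6000 Wh


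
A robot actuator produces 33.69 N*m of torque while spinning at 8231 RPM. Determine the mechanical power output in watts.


omega = 8231 * 2*pi/60 = 861.948304 rad/s
P = tau * omega = 33.69 * 861.948304 = 29039.0384

29039.0384 W


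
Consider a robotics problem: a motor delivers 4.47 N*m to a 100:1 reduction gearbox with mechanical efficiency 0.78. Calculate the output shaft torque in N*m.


tau_out = tau_in * N * eta = 4.47 * 100 * 0.78 = 348.6600

348.6600 N*m


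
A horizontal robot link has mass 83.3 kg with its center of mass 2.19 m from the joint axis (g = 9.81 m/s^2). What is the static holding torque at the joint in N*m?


tau = m*g*L = 83.3 * 9.81 * 2.19 = 1789.6089

1789.6089 N*m


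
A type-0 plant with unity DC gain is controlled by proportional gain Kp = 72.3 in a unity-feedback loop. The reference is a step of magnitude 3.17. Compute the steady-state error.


e_ss = R/(1 + Kp) = 3.17/(1 + 72.3) = 3.17/73.3000 = 0.0432

0.0432


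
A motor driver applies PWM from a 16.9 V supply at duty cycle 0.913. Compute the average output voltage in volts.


V_avg = V_supply * D = 16.9*0.913 = 15.4297

15.4297 V


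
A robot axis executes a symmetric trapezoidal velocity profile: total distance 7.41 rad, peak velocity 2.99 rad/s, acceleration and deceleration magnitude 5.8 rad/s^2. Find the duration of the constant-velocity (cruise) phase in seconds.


t_acc = v/a = 0.515517 s, d_acc = v^2/(2a) = 0.770698 rad each
d_cruise = 7.41 - 2*0.770698 = 5.868604 rad
t_cruise = d_cruise/v = 5.868604/2.99 = 1.9627

1.9627 s


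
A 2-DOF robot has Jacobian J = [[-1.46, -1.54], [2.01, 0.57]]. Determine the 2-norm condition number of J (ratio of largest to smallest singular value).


JJ^T eigenvalues: trace(JJ^T) = 8.8682, det(JJ^T) = det(J)^2 = 5.12207424
s_max^2 = (8.8682 + sqrt(58.15667428))/2 = 8.24712617
s_min^2 = (8.8682 - sqrt(58.15667428))/2 = 0.62107383
kappa = s_max/s_min = sqrt(8.24712617/0.62107383) = 3.6440

3.6440


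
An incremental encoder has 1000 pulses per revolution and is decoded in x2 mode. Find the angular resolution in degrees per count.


resolution = 360 / (PPR * 2) = 360 / 2000 = 0.1800

0.1800 degrees


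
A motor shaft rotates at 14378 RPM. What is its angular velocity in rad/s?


omega = 14378 * 2*pi/60 = 1505.6606

1505.6606 rad/s


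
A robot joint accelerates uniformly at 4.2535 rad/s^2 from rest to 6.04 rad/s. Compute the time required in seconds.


t = delta_omega / alpha = 6.04 / 4.2535 = 1.4200

1.4200 s


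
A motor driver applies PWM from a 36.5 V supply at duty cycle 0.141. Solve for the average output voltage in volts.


V_avg = V_supply * D = 36.5*0.141 = 5.1465

5.1465 V


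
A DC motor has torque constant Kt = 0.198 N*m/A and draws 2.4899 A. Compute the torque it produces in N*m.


tau = Kt * I = 0.198*2.4899 = 0.4930

0.4930 N*m


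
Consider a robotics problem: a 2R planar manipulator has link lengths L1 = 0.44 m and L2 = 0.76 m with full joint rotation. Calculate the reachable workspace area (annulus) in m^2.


r_max = L1 + L2 = 1.2000, r_min = |L1 - L2| = 0.3200
A = pi*(r_max^2 - r_min^2) = pi*(1.4400 - 0.1024) = 4.2022

4.2022 m^2


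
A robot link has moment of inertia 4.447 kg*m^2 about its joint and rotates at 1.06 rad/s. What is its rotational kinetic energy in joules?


KE = (1/2)*I*omega^2 = 0.5*4.447*1.06^2 = 2.4983

2.4983 J


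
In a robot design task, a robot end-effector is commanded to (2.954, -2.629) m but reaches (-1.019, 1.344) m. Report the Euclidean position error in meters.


dx = -1.019 - (2.954) = -3.9730, dy = 1.344 - (-2.629) = 3.9730
err = sqrt(15.784729 + 15.784729) = 5.6187

5.6187 m


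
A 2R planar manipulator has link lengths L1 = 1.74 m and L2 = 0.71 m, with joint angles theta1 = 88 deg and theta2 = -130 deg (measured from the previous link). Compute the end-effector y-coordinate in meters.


y = L1*sin(th1) + L2*sin(th1+th2) = 1.74*sin(88 deg) + 0.71*sin(-42 deg) = 1.2639

1.2639 m


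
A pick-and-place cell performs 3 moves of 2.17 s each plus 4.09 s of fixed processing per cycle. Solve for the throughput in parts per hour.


T_cycle = 3*2.17 + 4.09 = 10.6000 s
rate = 3600/T = 339.6226

339.6226 parts/hour


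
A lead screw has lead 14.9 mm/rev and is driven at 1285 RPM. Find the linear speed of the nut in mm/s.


v = lead * (RPM/60) = 14.9*1285/60 = 319.1083

319.1083 mm/s


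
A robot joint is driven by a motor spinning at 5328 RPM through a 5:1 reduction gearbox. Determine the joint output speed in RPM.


omega_joint = omega_motor / N = 5328 / 5 = 1065.6000

1065.6000 RPM


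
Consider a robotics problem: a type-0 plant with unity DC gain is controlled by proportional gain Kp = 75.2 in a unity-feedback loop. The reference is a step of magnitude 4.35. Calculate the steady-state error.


e_ss = R/(1 + Kp) = 4.35/(1 + 75.2) = 4.35/76.2000 = 0.0571

0.0571


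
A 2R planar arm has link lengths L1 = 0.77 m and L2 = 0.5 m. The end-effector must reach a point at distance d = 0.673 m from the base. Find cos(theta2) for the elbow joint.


cos(th2) = (d^2 - L1^2 - L2^2)/(2*L1*L2) = (0.673^2 - 0.77^2 - 0.5^2)/(2*0.77*0.5) = -0.5065

-0.5065


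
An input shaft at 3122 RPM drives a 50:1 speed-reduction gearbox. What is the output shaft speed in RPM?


omega_out = omega_in / N = 3122 / 50 = 62.4400

62.4400 RPM


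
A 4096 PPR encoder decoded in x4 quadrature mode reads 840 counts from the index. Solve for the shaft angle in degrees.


angle = counts * 360 / (PPR*4) = 840 * 360 / 16384 = 18.4570

18.4570 degrees


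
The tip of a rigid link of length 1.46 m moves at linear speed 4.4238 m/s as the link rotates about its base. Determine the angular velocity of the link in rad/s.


omega = v / L = 4.4238 / 1.46 = 3.0300

3.0300 rad/s


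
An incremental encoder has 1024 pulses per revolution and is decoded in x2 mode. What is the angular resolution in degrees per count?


resolution = 360 / (PPR * 2) = 360 / 2048 = 0.1758

0.1758 degrees


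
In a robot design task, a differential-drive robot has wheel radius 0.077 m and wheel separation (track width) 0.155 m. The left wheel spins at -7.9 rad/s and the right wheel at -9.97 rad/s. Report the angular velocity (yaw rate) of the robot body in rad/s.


omega = r*(wR - wL)/L = 0.077*(-9.97 - (-7.9))/0.155 = -1.0283

-1.0283 rad/s


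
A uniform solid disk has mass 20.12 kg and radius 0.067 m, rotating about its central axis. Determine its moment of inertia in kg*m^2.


I = (1/2)*m*R^2 = 0.5*20.12*0.067^2 = 0.0452

0.0452 kg*m^2


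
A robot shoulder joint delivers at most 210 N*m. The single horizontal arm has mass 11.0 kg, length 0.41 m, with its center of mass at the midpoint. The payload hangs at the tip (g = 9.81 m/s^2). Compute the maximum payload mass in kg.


tau_arm = m_arm*g*(L/2) = 11.0*9.81*0.41/2 = 22.1215 N*m
tau_payload = tau_max - tau_arm = 210 - 22.1215 = 187.8785
m_payload = tau_payload / (g*L) = 187.8785 / (9.81*0.41) = 46.7115

46.7115 kg


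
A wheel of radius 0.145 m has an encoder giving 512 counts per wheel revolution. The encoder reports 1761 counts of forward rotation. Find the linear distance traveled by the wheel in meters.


revs = 1761/512 = 3.439453
d = revs * 2*pi*r = 3.439453 * 2*pi*0.145 = 3.1336

3.1336 m


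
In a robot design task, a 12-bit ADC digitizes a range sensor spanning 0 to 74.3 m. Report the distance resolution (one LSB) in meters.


res = range / 2^n = 74.3/2^12 = 74.3/4096 = 0.0181

0.0181 m


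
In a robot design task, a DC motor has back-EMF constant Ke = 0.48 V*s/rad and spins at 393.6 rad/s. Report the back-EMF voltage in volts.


V_emf = Ke * omega = 0.48*393.6 = 188.9280

188.9280 V


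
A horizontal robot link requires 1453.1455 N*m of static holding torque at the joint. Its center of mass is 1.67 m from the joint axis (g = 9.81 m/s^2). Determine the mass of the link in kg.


m = tau / (g*L) = 1453.1455 / (9.81 * 1.67) = 88.7000

88.7000 kg


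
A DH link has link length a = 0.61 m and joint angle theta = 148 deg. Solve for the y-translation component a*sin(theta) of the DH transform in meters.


a*sin(theta) = 0.61*sin(148 deg) = 0.3233

0.3233 m


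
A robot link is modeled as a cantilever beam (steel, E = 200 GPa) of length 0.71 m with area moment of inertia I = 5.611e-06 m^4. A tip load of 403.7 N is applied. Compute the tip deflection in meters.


delta = F*L^3/(3*E*I) = 403.7*0.71^3/(3*2.000e+11*5.611e-06)
      = 144.4886707/3366600 = 4.2918e-05

4.2918e-05 m


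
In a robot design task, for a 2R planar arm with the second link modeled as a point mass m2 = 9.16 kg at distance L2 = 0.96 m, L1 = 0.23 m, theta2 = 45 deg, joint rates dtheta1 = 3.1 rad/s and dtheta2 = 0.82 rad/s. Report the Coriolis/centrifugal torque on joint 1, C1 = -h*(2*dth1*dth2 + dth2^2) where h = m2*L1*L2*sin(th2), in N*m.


h = m2*L1*L2*sin(th2) = 9.16*0.23*0.96*sin(45 deg) = 1.430143
C1 = -h*(2*3.1*0.82 + 0.82^2) = -1.430143*5.7564 = -8.2325

-8.2325 N*m


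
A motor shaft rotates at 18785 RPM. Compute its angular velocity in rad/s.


omega = 18785 * 2*pi/60 = 1967.1606

1967.1606 rad/s


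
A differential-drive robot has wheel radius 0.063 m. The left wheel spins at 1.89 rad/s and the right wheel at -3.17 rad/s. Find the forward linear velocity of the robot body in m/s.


v = r*(wR + wL)/2 = 0.063*(-3.17 + 1.89)/2 = -0.0403

-0.0403 m/s


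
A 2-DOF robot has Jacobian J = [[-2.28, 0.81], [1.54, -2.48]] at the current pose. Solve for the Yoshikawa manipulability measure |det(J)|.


det(J) = -2.28*-2.48 - (0.81)*(1.54) = 4.4070
|det(J)| = 4.4070

4.4070


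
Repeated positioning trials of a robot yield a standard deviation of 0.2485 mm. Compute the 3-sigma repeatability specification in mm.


repeatability = 3*sigma = 3*0.2485 = 0.7455

0.7455 mm


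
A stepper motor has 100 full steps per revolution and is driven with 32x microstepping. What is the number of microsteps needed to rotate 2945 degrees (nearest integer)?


step_size = 360/(100*32) = 360/3200 = 0.112500 deg
n = 2945/(360/3200) = 2945*3200/360 = 26177.7778 -> 26178

26178 steps


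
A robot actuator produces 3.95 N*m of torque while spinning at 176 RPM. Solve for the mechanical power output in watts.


omega = 176 * 2*pi/60 = 18.430677 rad/s
P = tau * omega = 3.95 * 18.430677 = 72.8012

72.8012 W


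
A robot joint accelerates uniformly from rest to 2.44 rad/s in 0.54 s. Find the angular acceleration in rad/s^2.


alpha = delta_omega / t = 2.44 / 0.54 = 4.5185

4.5185 rad/s^2


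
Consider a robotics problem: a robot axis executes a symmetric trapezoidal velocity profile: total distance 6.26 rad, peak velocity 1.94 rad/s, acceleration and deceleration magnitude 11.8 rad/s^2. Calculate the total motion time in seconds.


t_acc = v/a = 1.94/11.8 = 0.164407 s
d_acc = v^2/(2a) = 0.159475 rad (each ramp)
d_cruise = 6.26 - 2*0.159475 = 5.941050 rad
t_cruise = 5.941050/1.94 = 3.062397 s
t_total = 2*0.164407 + 3.062397 = 3.3912

3.3912 s


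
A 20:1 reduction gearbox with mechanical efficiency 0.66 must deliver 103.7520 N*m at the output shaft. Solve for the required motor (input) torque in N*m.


tau_in = tau_out / (N * eta) = 103.7520 / (20 * 0.66) = 7.8600

7.8600 N*m


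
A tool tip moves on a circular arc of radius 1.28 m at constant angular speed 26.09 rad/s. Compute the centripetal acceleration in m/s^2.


a_c = omega^2 * r = 26.09^2 * 1.28 = 871.2808

871.2808 m/s^2


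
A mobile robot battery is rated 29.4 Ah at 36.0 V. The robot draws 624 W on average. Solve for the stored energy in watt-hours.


E = capacity * V = 29.4*36.0 = 1058.4000

1058.4000 Wh


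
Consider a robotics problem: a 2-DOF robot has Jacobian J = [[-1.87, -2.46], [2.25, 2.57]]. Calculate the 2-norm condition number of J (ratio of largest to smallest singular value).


JJ^T eigenvalues: trace(JJ^T) = 21.2159, det(JJ^T) = det(J)^2 = 0.53158681
s_max^2 = (21.2159 + sqrt(447.98806557))/2 = 21.19081428
s_min^2 = (21.2159 - sqrt(447.98806557))/2 = 0.02508572
kappa = s_max/s_min = sqrt(21.19081428/0.02508572) = 29.0643

29.0643


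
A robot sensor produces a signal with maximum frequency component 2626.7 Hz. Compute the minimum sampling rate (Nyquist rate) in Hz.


f_s,min = 2*f_max = 2*2626.7 = 5253.4000

5253.4000 Hz


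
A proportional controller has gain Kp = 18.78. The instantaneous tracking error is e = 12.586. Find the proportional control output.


u_P = Kp * e = 18.78 * 12.586 = 236.3651

236.3651


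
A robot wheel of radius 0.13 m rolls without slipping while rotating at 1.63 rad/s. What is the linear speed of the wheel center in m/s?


v = omega * r = 1.63 * 0.13 = 0.2119

0.2119 m/s


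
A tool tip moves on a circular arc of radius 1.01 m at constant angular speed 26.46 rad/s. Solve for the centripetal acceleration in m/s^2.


a_c = omega^2 * r = 26.46^2 * 1.01 = 707.1329

707.1329 m/s^2


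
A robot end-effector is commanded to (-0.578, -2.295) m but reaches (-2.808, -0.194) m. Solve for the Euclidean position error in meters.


dx = -2.808 - (-0.578) = -2.2300, dy = -0.194 - (-2.295) = 2.1010
err = sqrt(4.972900 + 4.414201) = 3.0638

3.0638 m


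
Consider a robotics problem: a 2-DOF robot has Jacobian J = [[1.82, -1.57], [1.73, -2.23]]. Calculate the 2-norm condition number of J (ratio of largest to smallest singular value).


JJ^T eigenvalues: trace(JJ^T) = 13.7431, det(JJ^T) = det(J)^2 = 1.80230625
s_max^2 = (13.7431 + sqrt(181.66357261))/2 = 13.61068148
s_min^2 = (13.7431 - sqrt(181.66357261))/2 = 0.13241852
kappa = s_max/s_min = sqrt(13.61068148/0.13241852) = 10.1383

10.1383


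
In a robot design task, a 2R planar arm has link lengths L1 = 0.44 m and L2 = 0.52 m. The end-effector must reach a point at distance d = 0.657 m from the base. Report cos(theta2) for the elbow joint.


cos(th2) = (d^2 - L1^2 - L2^2)/(2*L1*L2) = (0.657^2 - 0.44^2 - 0.52^2)/(2*0.44*0.52) = -0.0707

-0.0707


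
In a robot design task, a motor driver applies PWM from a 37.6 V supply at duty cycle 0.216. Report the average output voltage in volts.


V_avg = V_supply * D = 37.6*0.216 = 8.1216

8.1216 V


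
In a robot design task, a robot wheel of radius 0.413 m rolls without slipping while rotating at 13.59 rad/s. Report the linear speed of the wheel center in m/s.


v = omega * r = 13.59 * 0.413 = 5.6127

5.6127 m/s


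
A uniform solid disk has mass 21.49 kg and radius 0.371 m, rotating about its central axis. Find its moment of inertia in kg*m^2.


I = (1/2)*m*R^2 = 0.5*21.49*0.371^2 = 1.4790

1.4790 kg*m^2


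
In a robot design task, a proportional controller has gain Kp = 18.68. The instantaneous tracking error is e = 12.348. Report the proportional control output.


u_P = Kp * e = 18.68 * 12.348 = 230.6606

230.6606


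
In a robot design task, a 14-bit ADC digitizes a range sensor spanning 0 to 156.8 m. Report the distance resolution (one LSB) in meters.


res = range / 2^n = 156.8/2^14 = 156.8/16384 = 0.0096

0.0096 m


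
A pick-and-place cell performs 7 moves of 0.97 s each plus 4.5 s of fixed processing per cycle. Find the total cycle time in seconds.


T = 7*0.97 + 4.5 = 11.2900

11.2900 s


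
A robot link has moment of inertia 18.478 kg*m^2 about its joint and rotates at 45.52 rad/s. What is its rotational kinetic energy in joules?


KE = (1/2)*I*omega^2 = 0.5*18.478*45.52^2 = 19143.8584

19143.8584 J


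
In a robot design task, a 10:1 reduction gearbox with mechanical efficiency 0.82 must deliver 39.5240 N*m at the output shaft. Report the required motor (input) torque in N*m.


tau_in = tau_out / (N * eta) = 39.5240 / (10 * 0.82) = 4.8200

4.8200 N*m


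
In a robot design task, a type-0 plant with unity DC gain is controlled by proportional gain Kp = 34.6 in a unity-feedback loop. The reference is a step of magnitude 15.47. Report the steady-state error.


e_ss = R/(1 + Kp) = 15.47/(1 + 34.6) = 15.47/35.6000 = 0.4346

0.4346


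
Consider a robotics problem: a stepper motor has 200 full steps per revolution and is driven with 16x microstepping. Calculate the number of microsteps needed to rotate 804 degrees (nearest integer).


step_size = 360/(200*16) = 360/3200 = 0.112500 deg
n = 804/(360/3200) = 804*3200/360 = 7146.6667 -> 7147

7147 steps


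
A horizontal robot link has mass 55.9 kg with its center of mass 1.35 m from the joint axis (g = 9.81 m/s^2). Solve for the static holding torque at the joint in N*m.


tau = m*g*L = 55.9 * 9.81 * 1.35 = 740.3117

740.3117 N*m


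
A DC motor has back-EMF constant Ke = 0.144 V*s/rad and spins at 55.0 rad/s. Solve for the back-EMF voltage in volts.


V_emf = Ke * omega = 0.144*55.0 = 7.9200

7.9200 V


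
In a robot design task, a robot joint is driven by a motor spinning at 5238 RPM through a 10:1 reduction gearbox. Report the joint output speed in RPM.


omega_joint = omega_motor / N = 5238 / 10 = 523.8000

523.8000 RPM
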